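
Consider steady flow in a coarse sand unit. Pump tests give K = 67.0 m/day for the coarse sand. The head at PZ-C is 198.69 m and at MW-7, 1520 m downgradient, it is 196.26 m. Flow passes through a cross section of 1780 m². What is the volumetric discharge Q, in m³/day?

191

Hydraulic gradient i = (198.69 − 196.26) / 1520 = 2.43 / 1520 = 0.001599.
Darcy's law: Q = K · A · i = 67.00 × 1780 × 0.001599 = 190.7 m³/day.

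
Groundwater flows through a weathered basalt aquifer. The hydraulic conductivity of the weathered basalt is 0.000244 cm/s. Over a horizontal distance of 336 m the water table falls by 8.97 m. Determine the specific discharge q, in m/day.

Convert K: 0.000244 cm/s × 864 = 0.2108 m/day.
Hydraulic gradient i = Δh / L = 8.97 / 336 = 0.02670.
Specific discharge q = K · i = 0.2108 × 0.02670 = 0.005628 m/day.

0.00563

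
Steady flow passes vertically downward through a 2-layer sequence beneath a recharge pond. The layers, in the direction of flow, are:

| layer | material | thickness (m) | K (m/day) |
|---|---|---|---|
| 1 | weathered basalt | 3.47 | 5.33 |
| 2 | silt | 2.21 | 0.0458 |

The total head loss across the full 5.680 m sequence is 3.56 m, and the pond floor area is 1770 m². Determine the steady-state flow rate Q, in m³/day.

Flow is perpendicular to layering, so the layers act in series and the equivalent K is the thickness-weighted harmonic mean.
Total thickness L = 3.47 + 2.21 = 5.680 m.
Σ(b_i/K_i) = 3.47/5.33 + 2.21/0.0458 = 48.90 d.
K_eq = L / Σ(b_i/K_i) = 5.680 / 48.90 = 0.1161 m/day.
Q = K_eq · A · (Δh/L) = 0.1161 × 1770 × (3.56/5.680) = 128.8 m³/day.

129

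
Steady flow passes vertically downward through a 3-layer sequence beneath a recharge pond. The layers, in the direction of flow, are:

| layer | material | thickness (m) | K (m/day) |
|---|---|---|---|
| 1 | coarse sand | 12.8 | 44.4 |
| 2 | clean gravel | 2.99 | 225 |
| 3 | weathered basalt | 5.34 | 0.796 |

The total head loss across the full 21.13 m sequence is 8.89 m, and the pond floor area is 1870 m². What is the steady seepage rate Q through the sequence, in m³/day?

2370

Flow is perpendicular to layering, so the layers act in series and the equivalent K is the thickness-weighted harmonic mean.
Total thickness L = 12.8 + 2.99 + 5.34 = 21.13 m.
Σ(b_i/K_i) = 12.8/44.4 + 2.99/225 + 5.34/0.796 = 7.010 d.
K_eq = L / Σ(b_i/K_i) = 21.13 / 7.010 = 3.014 m/day.
Q = K_eq · A · (Δh/L) = 3.014 × 1870 × (8.89/21.13) = 2371 m³/day.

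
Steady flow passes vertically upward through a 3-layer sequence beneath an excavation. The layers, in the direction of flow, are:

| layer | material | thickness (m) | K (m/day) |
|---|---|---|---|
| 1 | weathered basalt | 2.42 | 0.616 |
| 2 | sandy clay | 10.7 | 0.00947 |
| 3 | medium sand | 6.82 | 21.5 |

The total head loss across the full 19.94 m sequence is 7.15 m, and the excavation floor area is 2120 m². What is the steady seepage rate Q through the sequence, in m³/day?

Flow is perpendicular to layering, so the layers act in series and the equivalent K is the thickness-weighted harmonic mean.
Total thickness L = 2.42 + 10.7 + 6.82 = 19.94 m.
Σ(b_i/K_i) = 2.42/0.616 + 10.7/0.00947 + 6.82/21.5 = 1134 d.
K_eq = L / Σ(b_i/K_i) = 19.94 / 1134 = 0.01758 m/day.
Q = K_eq · A · (Δh/L) = 0.01758 × 2120 × (7.15/19.94) = 13.37 m³/day.

13.4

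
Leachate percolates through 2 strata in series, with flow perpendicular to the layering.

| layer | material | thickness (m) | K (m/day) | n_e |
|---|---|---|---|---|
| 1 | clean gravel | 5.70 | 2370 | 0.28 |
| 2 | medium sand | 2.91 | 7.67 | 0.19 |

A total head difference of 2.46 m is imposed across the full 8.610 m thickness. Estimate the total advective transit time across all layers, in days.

With flow normal to the layers, continuity requires the same specific discharge q through every layer.
Σ(b_i/K_i) = 5.70/2370 + 2.91/7.67 = 0.3818 d.
q = Δh / Σ(b_i/K_i) = 2.46 / 0.3818 = 6.443 m/day.
In each layer the seepage velocity is v_i = q/n_i, so the layer transit time is t_i = b_i·n_i / q:
  layer 1 (clean gravel): t_1 = 5.70 × 0.28 / 6.443 = 0.2477 d
  layer 2 (medium sand): t_2 = 2.91 × 0.19 / 6.443 = 0.08581 d
Total t = Σ t_i = 0.3335 days.

0.334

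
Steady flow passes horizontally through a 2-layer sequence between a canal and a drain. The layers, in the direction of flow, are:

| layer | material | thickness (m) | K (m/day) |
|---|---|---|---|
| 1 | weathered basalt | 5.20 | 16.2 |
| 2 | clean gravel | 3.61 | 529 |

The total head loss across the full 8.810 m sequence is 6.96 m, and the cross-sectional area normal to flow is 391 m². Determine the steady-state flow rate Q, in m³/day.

8300

Flow is perpendicular to layering, so the layers act in series and the equivalent K is the thickness-weighted harmonic mean.
Total thickness L = 5.20 + 3.61 = 8.810 m.
Σ(b_i/K_i) = 5.20/16.2 + 3.61/529 = 0.3278 d.
K_eq = L / Σ(b_i/K_i) = 8.810 / 0.3278 = 26.88 m/day.
Q = K_eq · A · (Δh/L) = 26.88 × 391 × (6.96/8.810) = 8302 m³/day.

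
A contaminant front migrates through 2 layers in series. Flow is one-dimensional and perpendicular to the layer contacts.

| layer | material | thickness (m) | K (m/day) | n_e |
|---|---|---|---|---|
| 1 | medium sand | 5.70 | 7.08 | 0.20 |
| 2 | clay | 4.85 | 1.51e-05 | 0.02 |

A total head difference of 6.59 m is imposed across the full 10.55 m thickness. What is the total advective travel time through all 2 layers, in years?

165

With flow normal to the layers, continuity requires the same specific discharge q through every layer.
Σ(b_i/K_i) = 5.70/7.08 + 4.85/1.51e-05 = 3.212e+05 d.
q = Δh / Σ(b_i/K_i) = 6.59 / 3.212e+05 = 2.052e-05 m/day.
In each layer the seepage velocity is v_i = q/n_i, so the layer transit time is t_i = b_i·n_i / q:
  layer 1 (medium sand): t_1 = 5.70 × 0.20 / 2.052e-05 = 55563 d
  layer 2 (clay): t_2 = 4.85 × 0.02 / 2.052e-05 = 4728 d
Total t = Σ t_i = 60291 days = 165.1 years.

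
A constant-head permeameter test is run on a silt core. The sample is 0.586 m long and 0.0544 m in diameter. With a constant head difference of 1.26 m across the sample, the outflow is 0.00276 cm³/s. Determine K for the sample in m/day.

0.0477

Cross-sectional area A = π·(d/2)² = π × (0.0544/2)² = 0.002324 m².
Convert discharge: 0.00276 cm³/s = 2.760e-09 m³/s.
Darcy's law rearranged: K = Q·L / (A·Δh) = 2.760e-09 × 0.586 / (0.002324 × 1.26) = 5.523e-07 m/s = 0.04772 m/day.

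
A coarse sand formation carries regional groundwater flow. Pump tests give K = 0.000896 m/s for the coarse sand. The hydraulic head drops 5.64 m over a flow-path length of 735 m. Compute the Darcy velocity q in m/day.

0.594

Convert K: 0.000896 m/s × 86400 = 77.41 m/day.
Hydraulic gradient i = Δh / L = 5.64 / 735 = 0.007673.
Specific discharge q = K · i = 77.41 × 0.007673 = 0.5940 m/day.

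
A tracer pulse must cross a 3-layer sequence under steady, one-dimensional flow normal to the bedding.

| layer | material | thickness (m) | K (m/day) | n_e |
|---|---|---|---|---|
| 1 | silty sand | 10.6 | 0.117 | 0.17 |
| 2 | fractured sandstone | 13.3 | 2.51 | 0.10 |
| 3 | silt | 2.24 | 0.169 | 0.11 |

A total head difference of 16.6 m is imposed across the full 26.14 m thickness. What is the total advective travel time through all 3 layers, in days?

With flow normal to the layers, continuity requires the same specific discharge q through every layer.
Σ(b_i/K_i) = 10.6/0.117 + 13.3/2.51 + 2.24/0.169 = 109.2 d.
q = Δh / Σ(b_i/K_i) = 16.6 / 109.2 = 0.1521 m/day.
In each layer the seepage velocity is v_i = q/n_i, so the layer transit time is t_i = b_i·n_i / q:
  layer 1 (silty sand): t_1 = 10.6 × 0.17 / 0.1521 = 11.85 d
  layer 2 (fractured sandstone): t_2 = 13.3 × 0.10 / 0.1521 = 8.745 d
  layer 3 (silt): t_3 = 2.24 × 0.11 / 0.1521 = 1.620 d
Total t = Σ t_i = 22.21 days.

22.2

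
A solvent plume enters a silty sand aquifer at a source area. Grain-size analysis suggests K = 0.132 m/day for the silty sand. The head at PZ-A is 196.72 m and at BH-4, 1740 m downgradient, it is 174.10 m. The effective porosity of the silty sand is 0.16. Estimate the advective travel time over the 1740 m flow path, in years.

444

Hydraulic gradient i = (196.72 − 174.10) / 1740 = 22.62 / 1740 = 0.01300.
Darcy flux q = K · i = 0.1320 × 0.01300 = 0.001716 m/day.
Seepage velocity v = q / n_e = 0.001716 / 0.16 = 0.01073 m/day.
Travel time t = L / v = 1740 / 0.01073 = 1.622e+05 days = 444.2 years.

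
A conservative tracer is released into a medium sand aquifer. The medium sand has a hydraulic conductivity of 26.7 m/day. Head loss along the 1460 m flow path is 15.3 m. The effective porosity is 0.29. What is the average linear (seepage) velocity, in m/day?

Hydraulic gradient i = Δh / L = 15.3 / 1460 = 0.01048.
Darcy flux q = K · i = 26.70 × 0.01048 = 0.2798 m/day.
Seepage velocity v = q / n_e = 0.2798 / 0.29 = 0.9648 m/day.

0.965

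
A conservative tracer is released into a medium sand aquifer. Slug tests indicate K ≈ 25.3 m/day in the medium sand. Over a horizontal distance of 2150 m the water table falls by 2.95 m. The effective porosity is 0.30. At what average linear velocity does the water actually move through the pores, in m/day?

Hydraulic gradient i = Δh / L = 2.95 / 2150 = 0.001372.
Darcy flux q = K · i = 25.30 × 0.001372 = 0.03471 m/day.
Seepage velocity v = q / n_e = 0.03471 / 0.30 = 0.1157 m/day.

0.116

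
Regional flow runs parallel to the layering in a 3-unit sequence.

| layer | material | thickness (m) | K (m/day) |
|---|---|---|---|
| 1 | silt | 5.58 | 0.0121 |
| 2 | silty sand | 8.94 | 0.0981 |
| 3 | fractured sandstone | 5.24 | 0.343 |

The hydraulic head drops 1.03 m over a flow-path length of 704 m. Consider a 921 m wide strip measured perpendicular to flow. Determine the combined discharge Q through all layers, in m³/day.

3.69

Flow is parallel to layering, so each bed carries its own Darcy discharge and the transmissivities add.
Σ(K_i·b_i) = 0.0121×5.58 + 0.0981×8.94 + 0.343×5.24 = 2.742 m²/day.
Hydraulic gradient i = Δh / L = 1.03 / 704 = 0.001463.
Q = Σ(K_i·b_i) · W · i = 2.742 × 921 × 0.001463 = 3.695 m³/day.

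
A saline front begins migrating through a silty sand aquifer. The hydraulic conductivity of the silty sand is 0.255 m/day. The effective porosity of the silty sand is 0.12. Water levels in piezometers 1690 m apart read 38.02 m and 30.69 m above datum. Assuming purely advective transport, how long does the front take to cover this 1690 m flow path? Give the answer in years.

Hydraulic gradient i = (38.02 − 30.69) / 1690 = 7.33 / 1690 = 0.004337.
Darcy flux q = K · i = 0.2550 × 0.004337 = 0.001106 m/day.
Seepage velocity v = q / n_e = 0.001106 / 0.12 = 0.009217 m/day.
Travel time t = L / v = 1690 / 0.009217 = 1.834e+05 days = 502.0 years.

502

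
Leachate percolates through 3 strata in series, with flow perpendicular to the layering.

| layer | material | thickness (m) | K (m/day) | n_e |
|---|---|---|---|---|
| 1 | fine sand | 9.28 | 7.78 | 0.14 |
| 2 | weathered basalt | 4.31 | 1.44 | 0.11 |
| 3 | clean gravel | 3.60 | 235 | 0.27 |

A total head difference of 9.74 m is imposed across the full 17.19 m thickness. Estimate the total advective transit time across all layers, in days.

1.18

With flow normal to the layers, continuity requires the same specific discharge q through every layer.
Σ(b_i/K_i) = 9.28/7.78 + 4.31/1.44 + 3.60/235 = 4.201 d.
q = Δh / Σ(b_i/K_i) = 9.74 / 4.201 = 2.318 m/day.
In each layer the seepage velocity is v_i = q/n_i, so the layer transit time is t_i = b_i·n_i / q:
  layer 1 (fine sand): t_1 = 9.28 × 0.14 / 2.318 = 0.5604 d
  layer 2 (weathered basalt): t_2 = 4.31 × 0.11 / 2.318 = 0.2045 d
  layer 3 (clean gravel): t_3 = 3.60 × 0.27 / 2.318 = 0.4193 d
Total t = Σ t_i = 1.184 days.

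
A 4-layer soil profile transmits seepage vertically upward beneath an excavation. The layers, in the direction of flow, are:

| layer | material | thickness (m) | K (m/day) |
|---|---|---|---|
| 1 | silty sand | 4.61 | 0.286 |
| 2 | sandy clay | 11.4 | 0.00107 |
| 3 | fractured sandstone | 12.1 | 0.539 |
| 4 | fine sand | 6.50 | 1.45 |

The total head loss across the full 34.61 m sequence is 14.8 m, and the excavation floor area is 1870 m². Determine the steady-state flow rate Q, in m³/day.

2.59

Flow is perpendicular to layering, so the layers act in series and the equivalent K is the thickness-weighted harmonic mean.
Total thickness L = 4.61 + 11.4 + 12.1 + 6.50 = 34.61 m.
Σ(b_i/K_i) = 4.61/0.286 + 11.4/0.00107 + 12.1/0.539 + 6.50/1.45 = 10697 d.
K_eq = L / Σ(b_i/K_i) = 34.61 / 10697 = 0.003235 m/day.
Q = K_eq · A · (Δh/L) = 0.003235 × 1870 × (14.8/34.61) = 2.587 m³/day.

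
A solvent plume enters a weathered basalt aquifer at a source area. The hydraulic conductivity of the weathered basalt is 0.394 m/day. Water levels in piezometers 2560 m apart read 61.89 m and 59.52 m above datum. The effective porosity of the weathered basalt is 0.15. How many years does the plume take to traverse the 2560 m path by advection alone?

2880

Hydraulic gradient i = (61.89 − 59.52) / 2560 = 2.37 / 2560 = 0.0009258.
Darcy flux q = K · i = 0.3940 × 0.0009258 = 0.0003648 m/day.
Seepage velocity v = q / n_e = 0.0003648 / 0.15 = 0.002432 m/day.
Travel time t = L / v = 2560 / 0.002432 = 1.053e+06 days = 2882 years.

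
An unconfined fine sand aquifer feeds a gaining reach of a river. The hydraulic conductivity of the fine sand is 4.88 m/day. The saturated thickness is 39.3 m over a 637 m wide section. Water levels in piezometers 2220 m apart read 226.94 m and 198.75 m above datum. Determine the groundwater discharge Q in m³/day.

Cross-sectional area A = 637 × 39.3 = 25034 m².
Hydraulic gradient i = (226.94 − 198.75) / 2220 = 28.19 / 2220 = 0.01270.
Darcy's law: Q = K · A · i = 4.880 × 25034 × 0.01270 = 1551 m³/day.

1550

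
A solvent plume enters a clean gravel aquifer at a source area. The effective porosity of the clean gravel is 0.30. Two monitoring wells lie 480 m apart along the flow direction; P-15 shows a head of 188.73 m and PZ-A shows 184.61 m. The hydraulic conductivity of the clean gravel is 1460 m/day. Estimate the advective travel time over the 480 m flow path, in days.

Hydraulic gradient i = (188.73 − 184.61) / 480 = 4.12 / 480 = 0.008583.
Darcy flux q = K · i = 1460 × 0.008583 = 12.53 m/day.
Seepage velocity v = q / n_e = 12.53 / 0.30 = 41.77 m/day.
Travel time t = L / v = 480 / 41.77 = 11.49 days.

11.5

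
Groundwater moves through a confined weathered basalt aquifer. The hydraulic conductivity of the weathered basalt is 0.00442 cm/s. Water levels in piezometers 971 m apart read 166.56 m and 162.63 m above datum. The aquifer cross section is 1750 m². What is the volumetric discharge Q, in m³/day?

27.0

Convert K: 0.00442 cm/s × 864 = 3.819 m/day.
Hydraulic gradient i = (166.56 − 162.63) / 971 = 3.93 / 971 = 0.004047.
Darcy's law: Q = K · A · i = 3.819 × 1750 × 0.004047 = 27.05 m³/day.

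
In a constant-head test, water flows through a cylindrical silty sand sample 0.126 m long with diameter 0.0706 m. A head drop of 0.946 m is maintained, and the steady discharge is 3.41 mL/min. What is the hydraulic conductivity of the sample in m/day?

0.167

Cross-sectional area A = π·(d/2)² = π × (0.0706/2)² = 0.003915 m².
Convert discharge: 3.41 mL/min = 5.683e-08 m³/s.
Darcy's law rearranged: K = Q·L / (A·Δh) = 5.683e-08 × 0.126 / (0.003915 × 0.946) = 1.934e-06 m/s = 0.1671 m/day.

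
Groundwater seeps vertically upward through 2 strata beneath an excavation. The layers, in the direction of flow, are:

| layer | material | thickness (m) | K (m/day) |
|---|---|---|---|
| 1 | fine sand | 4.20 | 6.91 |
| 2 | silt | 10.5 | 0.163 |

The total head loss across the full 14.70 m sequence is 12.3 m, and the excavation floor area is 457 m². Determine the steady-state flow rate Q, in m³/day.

Flow is perpendicular to layering, so the layers act in series and the equivalent K is the thickness-weighted harmonic mean.
Total thickness L = 4.20 + 10.5 = 14.70 m.
Σ(b_i/K_i) = 4.20/6.91 + 10.5/0.163 = 65.02 d.
K_eq = L / Σ(b_i/K_i) = 14.70 / 65.02 = 0.2261 m/day.
Q = K_eq · A · (Δh/L) = 0.2261 × 457 × (12.3/14.70) = 86.45 m³/day.

86.4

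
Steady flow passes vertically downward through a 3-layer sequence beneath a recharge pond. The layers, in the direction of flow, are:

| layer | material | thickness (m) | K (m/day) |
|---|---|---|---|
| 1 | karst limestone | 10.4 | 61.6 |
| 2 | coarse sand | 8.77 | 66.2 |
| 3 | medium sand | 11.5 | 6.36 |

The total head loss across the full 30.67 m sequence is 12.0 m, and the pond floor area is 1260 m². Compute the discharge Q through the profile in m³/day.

7170

Flow is perpendicular to layering, so the layers act in series and the equivalent K is the thickness-weighted harmonic mean.
Total thickness L = 10.4 + 8.77 + 11.5 = 30.67 m.
Σ(b_i/K_i) = 10.4/61.6 + 8.77/66.2 + 11.5/6.36 = 2.109 d.
K_eq = L / Σ(b_i/K_i) = 30.67 / 2.109 = 14.54 m/day.
Q = K_eq · A · (Δh/L) = 14.54 × 1260 × (12.0/30.67) = 7168 m³/day.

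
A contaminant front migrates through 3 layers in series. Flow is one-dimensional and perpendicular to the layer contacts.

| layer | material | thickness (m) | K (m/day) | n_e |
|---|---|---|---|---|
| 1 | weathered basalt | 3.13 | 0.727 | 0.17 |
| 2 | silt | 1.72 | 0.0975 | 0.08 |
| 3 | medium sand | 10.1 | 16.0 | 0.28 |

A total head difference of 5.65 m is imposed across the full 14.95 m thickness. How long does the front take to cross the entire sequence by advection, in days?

14.0

With flow normal to the layers, continuity requires the same specific discharge q through every layer.
Σ(b_i/K_i) = 3.13/0.727 + 1.72/0.0975 + 10.1/16.0 = 22.58 d.
q = Δh / Σ(b_i/K_i) = 5.65 / 22.58 = 0.2502 m/day.
In each layer the seepage velocity is v_i = q/n_i, so the layer transit time is t_i = b_i·n_i / q:
  layer 1 (weathered basalt): t_1 = 3.13 × 0.17 / 0.2502 = 2.126 d
  layer 2 (silt): t_2 = 1.72 × 0.08 / 0.2502 = 0.5499 d
  layer 3 (medium sand): t_3 = 10.1 × 0.28 / 0.2502 = 11.30 d
Total t = Σ t_i = 13.98 days.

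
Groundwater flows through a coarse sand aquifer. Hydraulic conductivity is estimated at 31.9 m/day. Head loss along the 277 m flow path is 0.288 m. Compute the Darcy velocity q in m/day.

Hydraulic gradient i = Δh / L = 0.288 / 277 = 0.001040.
Specific discharge q = K · i = 31.90 × 0.001040 = 0.03317 m/day.

0.0332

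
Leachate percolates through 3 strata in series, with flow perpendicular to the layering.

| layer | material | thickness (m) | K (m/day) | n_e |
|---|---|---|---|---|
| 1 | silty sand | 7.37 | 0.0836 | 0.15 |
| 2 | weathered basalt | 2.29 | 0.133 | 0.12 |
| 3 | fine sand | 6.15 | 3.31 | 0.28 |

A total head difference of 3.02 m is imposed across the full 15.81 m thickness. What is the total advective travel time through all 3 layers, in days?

With flow normal to the layers, continuity requires the same specific discharge q through every layer.
Σ(b_i/K_i) = 7.37/0.0836 + 2.29/0.133 + 6.15/3.31 = 107.2 d.
q = Δh / Σ(b_i/K_i) = 3.02 / 107.2 = 0.02816 m/day.
In each layer the seepage velocity is v_i = q/n_i, so the layer transit time is t_i = b_i·n_i / q:
  layer 1 (silty sand): t_1 = 7.37 × 0.15 / 0.02816 = 39.25 d
  layer 2 (weathered basalt): t_2 = 2.29 × 0.12 / 0.02816 = 9.758 d
  layer 3 (fine sand): t_3 = 6.15 × 0.28 / 0.02816 = 61.14 d
Total t = Σ t_i = 110.2 days.

110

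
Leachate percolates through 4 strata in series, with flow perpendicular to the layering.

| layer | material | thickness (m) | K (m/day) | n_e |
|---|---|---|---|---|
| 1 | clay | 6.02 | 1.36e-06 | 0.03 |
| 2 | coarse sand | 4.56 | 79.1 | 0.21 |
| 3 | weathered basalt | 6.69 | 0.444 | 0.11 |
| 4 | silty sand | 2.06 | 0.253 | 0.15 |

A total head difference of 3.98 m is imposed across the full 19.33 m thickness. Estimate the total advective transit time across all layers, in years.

6650

With flow normal to the layers, continuity requires the same specific discharge q through every layer.
Σ(b_i/K_i) = 6.02/1.36e-06 + 4.56/79.1 + 6.69/0.444 + 2.06/0.253 = 4.426e+06 d.
q = Δh / Σ(b_i/K_i) = 3.98 / 4.426e+06 = 8.991e-07 m/day.
In each layer the seepage velocity is v_i = q/n_i, so the layer transit time is t_i = b_i·n_i / q:
  layer 1 (clay): t_1 = 6.02 × 0.03 / 8.991e-07 = 2.009e+05 d
  layer 2 (coarse sand): t_2 = 4.56 × 0.21 / 8.991e-07 = 1.065e+06 d
  layer 3 (weathered basalt): t_3 = 6.69 × 0.11 / 8.991e-07 = 8.185e+05 d
  layer 4 (silty sand): t_4 = 2.06 × 0.15 / 8.991e-07 = 3.437e+05 d
Total t = Σ t_i = 2.428e+06 days = 6648 years.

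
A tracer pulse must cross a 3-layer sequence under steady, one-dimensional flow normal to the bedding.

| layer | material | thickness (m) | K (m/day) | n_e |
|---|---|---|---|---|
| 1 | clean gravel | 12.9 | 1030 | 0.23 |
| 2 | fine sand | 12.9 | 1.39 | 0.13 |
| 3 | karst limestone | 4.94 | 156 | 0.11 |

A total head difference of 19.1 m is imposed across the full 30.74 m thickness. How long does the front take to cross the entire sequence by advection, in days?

2.53

With flow normal to the layers, continuity requires the same specific discharge q through every layer.
Σ(b_i/K_i) = 12.9/1030 + 12.9/1.39 + 4.94/156 = 9.325 d.
q = Δh / Σ(b_i/K_i) = 19.1 / 9.325 = 2.048 m/day.
In each layer the seepage velocity is v_i = q/n_i, so the layer transit time is t_i = b_i·n_i / q:
  layer 1 (clean gravel): t_1 = 12.9 × 0.23 / 2.048 = 1.449 d
  layer 2 (fine sand): t_2 = 12.9 × 0.13 / 2.048 = 0.8187 d
  layer 3 (karst limestone): t_3 = 4.94 × 0.11 / 2.048 = 0.2653 d
Total t = Σ t_i = 2.533 days.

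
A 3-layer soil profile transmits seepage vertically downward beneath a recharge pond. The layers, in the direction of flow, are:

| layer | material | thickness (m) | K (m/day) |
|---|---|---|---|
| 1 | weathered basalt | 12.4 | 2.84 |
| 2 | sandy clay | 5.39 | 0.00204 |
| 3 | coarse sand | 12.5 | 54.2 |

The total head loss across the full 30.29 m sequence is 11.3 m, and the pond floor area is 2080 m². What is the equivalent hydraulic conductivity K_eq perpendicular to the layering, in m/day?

0.0114

Flow is perpendicular to layering, so the layers act in series and the equivalent K is the thickness-weighted harmonic mean.
Total thickness L = 12.4 + 5.39 + 12.5 = 30.29 m.
Σ(b_i/K_i) = 12.4/2.84 + 5.39/0.00204 + 12.5/54.2 = 2647 d.
K_eq = L / Σ(b_i/K_i) = 30.29 / 2647 = 0.01144 m/day.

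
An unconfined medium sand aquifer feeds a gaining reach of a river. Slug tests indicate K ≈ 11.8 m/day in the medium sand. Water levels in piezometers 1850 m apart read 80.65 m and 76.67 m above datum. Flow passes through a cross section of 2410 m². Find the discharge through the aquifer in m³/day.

Hydraulic gradient i = (80.65 − 76.67) / 1850 = 3.98 / 1850 = 0.002151.
Darcy's law: Q = K · A · i = 11.80 × 2410 × 0.002151 = 61.18 m³/day.

61.2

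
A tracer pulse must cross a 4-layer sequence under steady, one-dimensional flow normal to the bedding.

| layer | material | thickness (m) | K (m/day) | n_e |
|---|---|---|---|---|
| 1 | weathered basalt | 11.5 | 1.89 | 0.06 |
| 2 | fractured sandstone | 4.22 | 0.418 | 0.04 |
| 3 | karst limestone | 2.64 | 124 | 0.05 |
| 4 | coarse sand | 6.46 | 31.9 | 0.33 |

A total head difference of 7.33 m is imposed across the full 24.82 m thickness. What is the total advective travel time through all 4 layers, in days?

6.99

With flow normal to the layers, continuity requires the same specific discharge q through every layer.
Σ(b_i/K_i) = 11.5/1.89 + 4.22/0.418 + 2.64/124 + 6.46/31.9 = 16.40 d.
q = Δh / Σ(b_i/K_i) = 7.33 / 16.40 = 0.4468 m/day.
In each layer the seepage velocity is v_i = q/n_i, so the layer transit time is t_i = b_i·n_i / q:
  layer 1 (weathered basalt): t_1 = 11.5 × 0.06 / 0.4468 = 1.544 d
  layer 2 (fractured sandstone): t_2 = 4.22 × 0.04 / 0.4468 = 0.3778 d
  layer 3 (karst limestone): t_3 = 2.64 × 0.05 / 0.4468 = 0.2954 d
  layer 4 (coarse sand): t_4 = 6.46 × 0.33 / 0.4468 = 4.771 d
Total t = Σ t_i = 6.988 days.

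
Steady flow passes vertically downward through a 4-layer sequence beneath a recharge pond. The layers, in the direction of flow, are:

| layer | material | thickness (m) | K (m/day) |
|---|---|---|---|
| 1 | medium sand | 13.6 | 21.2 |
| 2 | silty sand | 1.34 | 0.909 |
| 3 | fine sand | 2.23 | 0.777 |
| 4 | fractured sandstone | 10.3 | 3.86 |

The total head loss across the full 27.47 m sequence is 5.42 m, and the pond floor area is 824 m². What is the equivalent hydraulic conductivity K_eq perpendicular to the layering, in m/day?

3.59

Flow is perpendicular to layering, so the layers act in series and the equivalent K is the thickness-weighted harmonic mean.
Total thickness L = 13.6 + 1.34 + 2.23 + 10.3 = 27.47 m.
Σ(b_i/K_i) = 13.6/21.2 + 1.34/0.909 + 2.23/0.777 + 10.3/3.86 = 7.654 d.
K_eq = L / Σ(b_i/K_i) = 27.47 / 7.654 = 3.589 m/day.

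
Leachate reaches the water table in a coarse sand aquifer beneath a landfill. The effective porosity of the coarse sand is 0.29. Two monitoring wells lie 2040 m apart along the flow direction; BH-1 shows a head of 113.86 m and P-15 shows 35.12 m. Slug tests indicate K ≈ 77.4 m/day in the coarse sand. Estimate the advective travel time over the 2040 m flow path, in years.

0.542

Hydraulic gradient i = (113.86 − 35.12) / 2040 = 78.74 / 2040 = 0.03860.
Darcy flux q = K · i = 77.40 × 0.03860 = 2.987 m/day.
Seepage velocity v = q / n_e = 2.987 / 0.29 = 10.30 m/day.
Travel time t = L / v = 2040 / 10.30 = 198.0 days = 0.5422 years.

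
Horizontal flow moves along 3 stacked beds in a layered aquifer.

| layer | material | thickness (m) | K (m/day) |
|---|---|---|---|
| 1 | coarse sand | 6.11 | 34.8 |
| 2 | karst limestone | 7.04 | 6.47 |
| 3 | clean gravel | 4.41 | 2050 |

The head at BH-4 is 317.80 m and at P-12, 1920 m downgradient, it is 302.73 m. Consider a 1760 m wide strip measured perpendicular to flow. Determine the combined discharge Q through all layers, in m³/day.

Flow is parallel to layering, so each bed carries its own Darcy discharge and the transmissivities add.
Σ(K_i·b_i) = 34.8×6.11 + 6.47×7.04 + 2050×4.41 = 9299 m²/day.
Hydraulic gradient i = (317.80 − 302.73) / 1920 = 15.07 / 1920 = 0.007849.
Q = Σ(K_i·b_i) · W · i = 9299 × 1760 × 0.007849 = 1.285e+05 m³/day.

128000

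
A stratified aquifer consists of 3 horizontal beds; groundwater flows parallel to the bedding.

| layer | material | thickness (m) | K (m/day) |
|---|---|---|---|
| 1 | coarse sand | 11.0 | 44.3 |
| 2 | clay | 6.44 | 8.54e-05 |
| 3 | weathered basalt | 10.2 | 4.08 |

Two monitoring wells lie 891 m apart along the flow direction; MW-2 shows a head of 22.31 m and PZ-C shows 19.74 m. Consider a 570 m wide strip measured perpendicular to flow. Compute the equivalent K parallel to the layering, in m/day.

Flow is parallel to layering, so each bed carries its own Darcy discharge and the transmissivities add.
Σ(K_i·b_i) = 44.3×11.0 + 8.54e-05×6.44 + 4.08×10.2 = 528.9 m²/day.
Total thickness b = 27.64 m, so K_eq = Σ(K_i·b_i)/b = 19.14 m/day.

19.1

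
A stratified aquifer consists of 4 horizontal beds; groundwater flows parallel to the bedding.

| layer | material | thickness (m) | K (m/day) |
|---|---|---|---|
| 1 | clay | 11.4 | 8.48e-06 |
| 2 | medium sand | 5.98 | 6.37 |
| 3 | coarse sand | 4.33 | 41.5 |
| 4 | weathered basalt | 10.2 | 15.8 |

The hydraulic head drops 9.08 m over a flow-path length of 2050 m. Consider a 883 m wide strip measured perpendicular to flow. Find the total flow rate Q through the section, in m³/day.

1480

Flow is parallel to layering, so each bed carries its own Darcy discharge and the transmissivities add.
Σ(K_i·b_i) = 8.48e-06×11.4 + 6.37×5.98 + 41.5×4.33 + 15.8×10.2 = 378.9 m²/day.
Hydraulic gradient i = Δh / L = 9.08 / 2050 = 0.004429.
Q = Σ(K_i·b_i) · W · i = 378.9 × 883 × 0.004429 = 1482 m³/day.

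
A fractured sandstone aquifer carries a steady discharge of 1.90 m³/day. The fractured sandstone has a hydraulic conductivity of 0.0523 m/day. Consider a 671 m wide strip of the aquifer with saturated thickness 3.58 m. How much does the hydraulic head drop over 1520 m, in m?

23.0

Cross-sectional area A = 671 × 3.58 = 2402 m².
From Q = K·A·i, i = Q / (K·A) = 1.90 / (0.05230 × 2402) = 0.01512.
Head loss Δh = i · L = 0.01512 × 1520 = 22.99 m.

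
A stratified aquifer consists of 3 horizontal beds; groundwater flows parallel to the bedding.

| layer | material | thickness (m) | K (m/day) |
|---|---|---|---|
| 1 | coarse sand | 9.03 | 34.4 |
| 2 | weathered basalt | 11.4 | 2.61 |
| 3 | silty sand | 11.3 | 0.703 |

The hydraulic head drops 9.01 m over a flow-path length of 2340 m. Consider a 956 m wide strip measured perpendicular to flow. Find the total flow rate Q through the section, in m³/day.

Flow is parallel to layering, so each bed carries its own Darcy discharge and the transmissivities add.
Σ(K_i·b_i) = 34.4×9.03 + 2.61×11.4 + 0.703×11.3 = 348.3 m²/day.
Hydraulic gradient i = Δh / L = 9.01 / 2340 = 0.003850.
Q = Σ(K_i·b_i) · W · i = 348.3 × 956 × 0.003850 = 1282 m³/day.

1280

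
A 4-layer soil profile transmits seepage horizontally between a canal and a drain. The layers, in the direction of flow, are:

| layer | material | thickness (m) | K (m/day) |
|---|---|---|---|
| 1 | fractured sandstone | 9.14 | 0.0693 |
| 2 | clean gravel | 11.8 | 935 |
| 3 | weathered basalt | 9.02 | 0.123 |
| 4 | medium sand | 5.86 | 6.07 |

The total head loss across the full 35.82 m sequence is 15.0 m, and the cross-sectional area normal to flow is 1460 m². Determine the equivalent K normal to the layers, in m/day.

Flow is perpendicular to layering, so the layers act in series and the equivalent K is the thickness-weighted harmonic mean.
Total thickness L = 9.14 + 11.8 + 9.02 + 5.86 = 35.82 m.
Σ(b_i/K_i) = 9.14/0.0693 + 11.8/935 + 9.02/0.123 + 5.86/6.07 = 206.2 d.
K_eq = L / Σ(b_i/K_i) = 35.82 / 206.2 = 0.1737 m/day.

0.174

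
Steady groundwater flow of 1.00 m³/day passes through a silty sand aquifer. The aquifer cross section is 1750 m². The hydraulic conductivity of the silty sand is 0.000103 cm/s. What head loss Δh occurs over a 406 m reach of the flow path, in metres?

2.61

Convert K: 0.000103 cm/s × 864 = 0.08899 m/day.
From Q = K·A·i, i = Q / (K·A) = 1.00 / (0.08899 × 1750) = 0.006421.
Head loss Δh = i · L = 0.006421 × 406 = 2.607 m.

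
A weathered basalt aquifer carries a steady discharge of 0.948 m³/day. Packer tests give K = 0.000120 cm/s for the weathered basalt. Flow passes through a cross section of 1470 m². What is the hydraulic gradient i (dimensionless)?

0.00622

Convert K: 0.000120 cm/s × 864 = 0.1037 m/day.
From Q = K·A·i, i = Q / (K·A) = 0.948 / (0.1037 × 1470) = 0.006220.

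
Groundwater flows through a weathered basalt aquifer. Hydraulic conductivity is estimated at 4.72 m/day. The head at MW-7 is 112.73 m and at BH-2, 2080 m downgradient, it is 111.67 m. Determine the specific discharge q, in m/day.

0.00241

Hydraulic gradient i = (112.73 − 111.67) / 2080 = 1.06 / 2080 = 0.0005096.
Specific discharge q = K · i = 4.720 × 0.0005096 = 0.002405 m/day.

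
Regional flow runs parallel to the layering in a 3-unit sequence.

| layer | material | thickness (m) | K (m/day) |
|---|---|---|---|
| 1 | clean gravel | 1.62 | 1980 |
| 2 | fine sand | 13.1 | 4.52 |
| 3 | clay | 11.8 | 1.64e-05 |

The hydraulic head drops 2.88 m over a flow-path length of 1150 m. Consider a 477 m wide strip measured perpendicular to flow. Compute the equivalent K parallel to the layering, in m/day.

Flow is parallel to layering, so each bed carries its own Darcy discharge and the transmissivities add.
Σ(K_i·b_i) = 1980×1.62 + 4.52×13.1 + 1.64e-05×11.8 = 3267 m²/day.
Total thickness b = 26.52 m, so K_eq = Σ(K_i·b_i)/b = 123.2 m/day.

123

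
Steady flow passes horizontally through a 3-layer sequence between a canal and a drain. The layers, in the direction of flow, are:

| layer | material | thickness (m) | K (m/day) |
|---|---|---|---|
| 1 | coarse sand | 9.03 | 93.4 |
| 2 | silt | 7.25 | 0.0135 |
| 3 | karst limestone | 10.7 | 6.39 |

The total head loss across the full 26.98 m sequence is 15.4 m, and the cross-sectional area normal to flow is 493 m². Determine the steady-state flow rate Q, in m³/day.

14.1

Flow is perpendicular to layering, so the layers act in series and the equivalent K is the thickness-weighted harmonic mean.
Total thickness L = 9.03 + 7.25 + 10.7 = 26.98 m.
Σ(b_i/K_i) = 9.03/93.4 + 7.25/0.0135 + 10.7/6.39 = 538.8 d.
K_eq = L / Σ(b_i/K_i) = 26.98 / 538.8 = 0.05007 m/day.
Q = K_eq · A · (Δh/L) = 0.05007 × 493 × (15.4/26.98) = 14.09 m³/day.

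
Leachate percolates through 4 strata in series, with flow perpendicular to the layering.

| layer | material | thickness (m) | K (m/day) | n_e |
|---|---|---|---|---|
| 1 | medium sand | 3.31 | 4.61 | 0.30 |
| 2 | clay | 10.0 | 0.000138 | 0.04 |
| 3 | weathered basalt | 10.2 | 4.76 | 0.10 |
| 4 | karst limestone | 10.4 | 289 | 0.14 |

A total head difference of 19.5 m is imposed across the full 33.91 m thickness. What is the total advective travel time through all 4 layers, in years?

39.4

With flow normal to the layers, continuity requires the same specific discharge q through every layer.
Σ(b_i/K_i) = 3.31/4.61 + 10.0/0.000138 + 10.2/4.76 + 10.4/289 = 72467 d.
q = Δh / Σ(b_i/K_i) = 19.5 / 72467 = 0.0002691 m/day.
In each layer the seepage velocity is v_i = q/n_i, so the layer transit time is t_i = b_i·n_i / q:
  layer 1 (medium sand): t_1 = 3.31 × 0.30 / 0.0002691 = 3690 d
  layer 2 (clay): t_2 = 10.0 × 0.04 / 0.0002691 = 1486 d
  layer 3 (weathered basalt): t_3 = 10.2 × 0.10 / 0.0002691 = 3791 d
  layer 4 (karst limestone): t_4 = 10.4 × 0.14 / 0.0002691 = 5411 d
Total t = Σ t_i = 14378 days = 39.37 years.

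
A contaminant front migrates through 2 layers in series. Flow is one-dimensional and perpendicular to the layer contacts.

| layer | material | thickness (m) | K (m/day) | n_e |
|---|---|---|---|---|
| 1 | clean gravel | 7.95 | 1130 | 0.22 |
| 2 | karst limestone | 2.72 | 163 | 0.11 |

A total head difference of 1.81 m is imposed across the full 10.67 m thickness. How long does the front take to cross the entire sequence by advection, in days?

0.0268

With flow normal to the layers, continuity requires the same specific discharge q through every layer.
Σ(b_i/K_i) = 7.95/1130 + 2.72/163 = 0.02372 d.
q = Δh / Σ(b_i/K_i) = 1.81 / 0.02372 = 76.30 m/day.
In each layer the seepage velocity is v_i = q/n_i, so the layer transit time is t_i = b_i·n_i / q:
  layer 1 (clean gravel): t_1 = 7.95 × 0.22 / 76.30 = 0.02292 d
  layer 2 (karst limestone): t_2 = 2.72 × 0.11 / 76.30 = 0.003921 d
Total t = Σ t_i = 0.02684 days.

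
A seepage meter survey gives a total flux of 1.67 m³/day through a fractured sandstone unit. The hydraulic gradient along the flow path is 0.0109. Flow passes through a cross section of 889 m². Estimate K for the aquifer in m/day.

0.172

Hydraulic gradient i = 0.0109.
From Q = K·A·i, K = Q / (A·i) = 1.67 / (889.0 × 0.01090) = 0.1723 m/day.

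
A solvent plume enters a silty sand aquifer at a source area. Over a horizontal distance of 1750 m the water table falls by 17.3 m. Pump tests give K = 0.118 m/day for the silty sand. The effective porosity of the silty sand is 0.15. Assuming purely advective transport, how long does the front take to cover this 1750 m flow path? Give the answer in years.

616

Hydraulic gradient i = Δh / L = 17.3 / 1750 = 0.009886.
Darcy flux q = K · i = 0.1180 × 0.009886 = 0.001167 m/day.
Seepage velocity v = q / n_e = 0.001167 / 0.15 = 0.007777 m/day.
Travel time t = L / v = 1750 / 0.007777 = 2.250e+05 days = 616.1 years.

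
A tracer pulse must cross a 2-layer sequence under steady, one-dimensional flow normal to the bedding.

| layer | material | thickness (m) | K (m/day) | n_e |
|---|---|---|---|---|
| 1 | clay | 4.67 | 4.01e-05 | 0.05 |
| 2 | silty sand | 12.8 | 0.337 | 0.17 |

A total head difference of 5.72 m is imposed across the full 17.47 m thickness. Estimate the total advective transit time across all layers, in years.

134

With flow normal to the layers, continuity requires the same specific discharge q through every layer.
Σ(b_i/K_i) = 4.67/4.01e-05 + 12.8/0.337 = 1.165e+05 d.
q = Δh / Σ(b_i/K_i) = 5.72 / 1.165e+05 = 4.910e-05 m/day.
In each layer the seepage velocity is v_i = q/n_i, so the layer transit time is t_i = b_i·n_i / q:
  layer 1 (clay): t_1 = 4.67 × 0.05 / 4.910e-05 = 4756 d
  layer 2 (silty sand): t_2 = 12.8 × 0.17 / 4.910e-05 = 44318 d
Total t = Σ t_i = 49073 days = 134.4 years.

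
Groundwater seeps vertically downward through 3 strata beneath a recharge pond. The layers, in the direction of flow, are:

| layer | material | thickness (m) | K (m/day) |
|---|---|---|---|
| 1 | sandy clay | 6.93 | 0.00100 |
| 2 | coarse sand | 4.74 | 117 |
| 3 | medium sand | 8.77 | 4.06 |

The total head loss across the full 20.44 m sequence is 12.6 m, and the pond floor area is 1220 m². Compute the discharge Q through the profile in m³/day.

Flow is perpendicular to layering, so the layers act in series and the equivalent K is the thickness-weighted harmonic mean.
Total thickness L = 6.93 + 4.74 + 8.77 = 20.44 m.
Σ(b_i/K_i) = 6.93/0.00100 + 4.74/117 + 8.77/4.06 = 6932 d.
K_eq = L / Σ(b_i/K_i) = 20.44 / 6932 = 0.002949 m/day.
Q = K_eq · A · (Δh/L) = 0.002949 × 1220 × (12.6/20.44) = 2.217 m³/day.

2.22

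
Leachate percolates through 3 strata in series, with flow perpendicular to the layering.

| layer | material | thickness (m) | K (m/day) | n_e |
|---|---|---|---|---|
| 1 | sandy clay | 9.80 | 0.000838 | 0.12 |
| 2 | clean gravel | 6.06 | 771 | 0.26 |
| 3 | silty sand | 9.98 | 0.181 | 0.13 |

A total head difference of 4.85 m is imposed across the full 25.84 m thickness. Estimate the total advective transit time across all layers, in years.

26.9

With flow normal to the layers, continuity requires the same specific discharge q through every layer.
Σ(b_i/K_i) = 9.80/0.000838 + 6.06/771 + 9.98/0.181 = 11750 d.
q = Δh / Σ(b_i/K_i) = 4.85 / 11750 = 0.0004128 m/day.
In each layer the seepage velocity is v_i = q/n_i, so the layer transit time is t_i = b_i·n_i / q:
  layer 1 (sandy clay): t_1 = 9.80 × 0.12 / 0.0004128 = 2849 d
  layer 2 (clean gravel): t_2 = 6.06 × 0.26 / 0.0004128 = 3817 d
  layer 3 (silty sand): t_3 = 9.98 × 0.13 / 0.0004128 = 3143 d
Total t = Σ t_i = 9809 days = 26.86 years.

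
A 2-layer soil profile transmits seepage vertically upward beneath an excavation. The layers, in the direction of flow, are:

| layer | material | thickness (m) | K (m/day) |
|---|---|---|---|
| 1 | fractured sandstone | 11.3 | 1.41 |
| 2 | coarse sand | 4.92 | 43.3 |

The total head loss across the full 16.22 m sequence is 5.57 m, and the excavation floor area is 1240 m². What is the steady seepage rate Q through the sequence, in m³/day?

850

Flow is perpendicular to layering, so the layers act in series and the equivalent K is the thickness-weighted harmonic mean.
Total thickness L = 11.3 + 4.92 = 16.22 m.
Σ(b_i/K_i) = 11.3/1.41 + 4.92/43.3 = 8.128 d.
K_eq = L / Σ(b_i/K_i) = 16.22 / 8.128 = 1.996 m/day.
Q = K_eq · A · (Δh/L) = 1.996 × 1240 × (5.57/16.22) = 849.8 m³/day.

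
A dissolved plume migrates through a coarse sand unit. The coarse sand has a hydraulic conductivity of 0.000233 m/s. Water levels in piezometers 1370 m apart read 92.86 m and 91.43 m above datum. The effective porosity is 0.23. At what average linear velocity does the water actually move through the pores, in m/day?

0.0914

Convert K: 0.000233 m/s × 86400 = 20.13 m/day.
Hydraulic gradient i = (92.86 − 91.43) / 1370 = 1.43 / 1370 = 0.001044.
Darcy flux q = K · i = 20.13 × 0.001044 = 0.02101 m/day.
Seepage velocity v = q / n_e = 0.02101 / 0.23 = 0.09136 m/day.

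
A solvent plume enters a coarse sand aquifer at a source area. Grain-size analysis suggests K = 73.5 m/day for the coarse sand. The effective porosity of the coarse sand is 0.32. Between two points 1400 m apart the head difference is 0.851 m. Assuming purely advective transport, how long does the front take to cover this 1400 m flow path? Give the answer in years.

27.5

Hydraulic gradient i = Δh / L = 0.851 / 1400 = 0.0006079.
Darcy flux q = K · i = 73.50 × 0.0006079 = 0.04468 m/day.
Seepage velocity v = q / n_e = 0.04468 / 0.32 = 0.1396 m/day.
Travel time t = L / v = 1400 / 0.1396 = 10027 days = 27.45 years.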